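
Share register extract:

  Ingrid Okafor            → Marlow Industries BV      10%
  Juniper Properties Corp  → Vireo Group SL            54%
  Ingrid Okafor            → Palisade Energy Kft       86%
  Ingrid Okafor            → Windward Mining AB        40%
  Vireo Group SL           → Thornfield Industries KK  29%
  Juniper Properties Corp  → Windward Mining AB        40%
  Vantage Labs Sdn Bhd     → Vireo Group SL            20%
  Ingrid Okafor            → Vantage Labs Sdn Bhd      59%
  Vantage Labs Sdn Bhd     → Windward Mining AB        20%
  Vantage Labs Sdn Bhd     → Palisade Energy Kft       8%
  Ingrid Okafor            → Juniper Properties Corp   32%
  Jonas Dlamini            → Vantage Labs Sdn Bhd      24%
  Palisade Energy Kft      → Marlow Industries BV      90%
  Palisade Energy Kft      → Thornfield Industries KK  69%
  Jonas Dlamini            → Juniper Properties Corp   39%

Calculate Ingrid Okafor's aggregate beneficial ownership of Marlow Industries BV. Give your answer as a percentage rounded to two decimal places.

Ingrid reaches Marlow along 3 paths.
Via Palisade: 86% × 90% = 77.4%.
Via Vantage → Palisade: 59% × 8% × 90% = 4.248%.
Direct stake: 10% = 10%.
Total: 77.4% + 4.248% + 10% = 91.648%.
Rounded: 91.65%.

91.65%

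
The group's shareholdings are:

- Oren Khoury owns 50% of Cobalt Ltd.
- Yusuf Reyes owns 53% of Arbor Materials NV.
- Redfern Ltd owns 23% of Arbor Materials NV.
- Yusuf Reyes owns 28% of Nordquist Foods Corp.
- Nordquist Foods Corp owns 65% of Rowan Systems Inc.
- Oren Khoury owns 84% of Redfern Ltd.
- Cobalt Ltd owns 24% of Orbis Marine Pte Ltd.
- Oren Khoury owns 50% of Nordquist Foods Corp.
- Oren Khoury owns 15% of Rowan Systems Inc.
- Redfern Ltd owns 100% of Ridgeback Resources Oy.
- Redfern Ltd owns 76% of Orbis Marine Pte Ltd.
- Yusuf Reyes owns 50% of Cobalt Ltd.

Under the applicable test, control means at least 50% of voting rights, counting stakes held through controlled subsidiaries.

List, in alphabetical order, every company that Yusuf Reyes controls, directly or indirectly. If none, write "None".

Yusuf holds 50% of Cobalt, so Yusuf controls Cobalt.
Yusuf holds 53% of Arbor, so Yusuf controls Arbor.
No other company's threshold is met.

Arbor Materials NV, Cobalt Ltd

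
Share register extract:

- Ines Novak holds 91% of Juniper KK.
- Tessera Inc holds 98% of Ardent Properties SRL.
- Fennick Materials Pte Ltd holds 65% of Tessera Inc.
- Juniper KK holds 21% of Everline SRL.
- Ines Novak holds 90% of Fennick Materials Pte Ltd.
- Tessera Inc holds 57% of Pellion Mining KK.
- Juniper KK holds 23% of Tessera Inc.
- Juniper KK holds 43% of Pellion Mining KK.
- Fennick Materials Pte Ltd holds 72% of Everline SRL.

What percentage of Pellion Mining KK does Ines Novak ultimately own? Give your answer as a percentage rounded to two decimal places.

84.41%

Ines reaches Pellion along 3 paths.
Via Juniper: 91% × 43% = 39.13%.
Via Juniper → Tessera: 91% × 23% × 57% = 11.9301%.
Via Fennick → Tessera: 90% × 65% × 57% = 33.345%.
Total: 39.13% + 11.9301% + 33.345% = 84.4051%.
Rounded: 84.41%.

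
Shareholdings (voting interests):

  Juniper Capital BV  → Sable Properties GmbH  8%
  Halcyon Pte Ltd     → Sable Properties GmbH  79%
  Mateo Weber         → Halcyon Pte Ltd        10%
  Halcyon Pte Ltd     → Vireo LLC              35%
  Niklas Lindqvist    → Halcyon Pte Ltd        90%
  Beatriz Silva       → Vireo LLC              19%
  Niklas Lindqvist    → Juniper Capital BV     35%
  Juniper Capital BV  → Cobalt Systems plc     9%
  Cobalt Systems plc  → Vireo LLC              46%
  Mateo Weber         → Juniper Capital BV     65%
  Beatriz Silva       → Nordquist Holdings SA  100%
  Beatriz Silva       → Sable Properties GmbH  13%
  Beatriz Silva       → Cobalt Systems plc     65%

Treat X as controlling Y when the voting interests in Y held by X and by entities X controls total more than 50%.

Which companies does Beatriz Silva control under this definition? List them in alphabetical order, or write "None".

Beatriz holds 65% of Cobalt, so Beatriz controls Cobalt.
Cobalt and Beatriz together hold 46% + 19% = 65% of Vireo, so Beatriz controls Vireo.
Beatriz holds 100% of Nordquist, so Beatriz controls Nordquist.
No other company's threshold is met.

Cobalt Systems plc, Nordquist Holdings SA, Vireo LLC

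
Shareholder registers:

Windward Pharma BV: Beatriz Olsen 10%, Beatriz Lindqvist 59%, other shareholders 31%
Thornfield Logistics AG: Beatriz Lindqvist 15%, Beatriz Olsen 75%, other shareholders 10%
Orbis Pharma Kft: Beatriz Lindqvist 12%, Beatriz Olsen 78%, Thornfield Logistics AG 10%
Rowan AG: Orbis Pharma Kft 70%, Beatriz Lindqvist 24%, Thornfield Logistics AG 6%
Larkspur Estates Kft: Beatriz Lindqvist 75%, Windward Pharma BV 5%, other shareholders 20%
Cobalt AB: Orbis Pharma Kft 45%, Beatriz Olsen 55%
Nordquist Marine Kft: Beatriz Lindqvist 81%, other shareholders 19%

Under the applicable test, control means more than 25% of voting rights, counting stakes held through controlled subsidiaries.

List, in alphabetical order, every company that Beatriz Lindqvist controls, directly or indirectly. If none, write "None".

Larkspur Estates Kft, Nordquist Marine Kft, Windward Pharma BV

Beatriz Lindqvist holds 59% of Windward, so Beatriz Lindqvist controls Windward.
Beatriz Lindqvist and Windward together hold 75% + 5% = 80% of Larkspur, so Beatriz Lindqvist controls Larkspur.
Beatriz Lindqvist holds 81% of Nordquist, so Beatriz Lindqvist controls Nordquist.
No other company's threshold is met.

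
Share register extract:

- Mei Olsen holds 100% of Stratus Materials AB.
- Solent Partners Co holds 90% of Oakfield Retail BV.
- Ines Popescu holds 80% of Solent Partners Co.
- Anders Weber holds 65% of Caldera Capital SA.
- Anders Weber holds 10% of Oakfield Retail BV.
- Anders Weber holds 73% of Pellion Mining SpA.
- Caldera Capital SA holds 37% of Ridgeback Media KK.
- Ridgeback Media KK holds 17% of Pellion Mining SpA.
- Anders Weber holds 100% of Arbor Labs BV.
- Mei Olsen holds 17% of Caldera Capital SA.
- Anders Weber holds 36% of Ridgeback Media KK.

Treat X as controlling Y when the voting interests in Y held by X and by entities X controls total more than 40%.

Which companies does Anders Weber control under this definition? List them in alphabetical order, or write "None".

Anders holds 65% of Caldera, so Anders controls Caldera.
Anders holds 100% of Arbor, so Anders controls Arbor.
Anders and Caldera together hold 36% + 37% = 73% of Ridgeback, so Anders controls Ridgeback.
Anders and Ridgeback together hold 73% + 17% = 90% of Pellion, so Anders controls Pellion.
No other company's threshold is met.

Arbor Labs BV, Caldera Capital SA, Pellion Mining SpA, Ridgeback Media KK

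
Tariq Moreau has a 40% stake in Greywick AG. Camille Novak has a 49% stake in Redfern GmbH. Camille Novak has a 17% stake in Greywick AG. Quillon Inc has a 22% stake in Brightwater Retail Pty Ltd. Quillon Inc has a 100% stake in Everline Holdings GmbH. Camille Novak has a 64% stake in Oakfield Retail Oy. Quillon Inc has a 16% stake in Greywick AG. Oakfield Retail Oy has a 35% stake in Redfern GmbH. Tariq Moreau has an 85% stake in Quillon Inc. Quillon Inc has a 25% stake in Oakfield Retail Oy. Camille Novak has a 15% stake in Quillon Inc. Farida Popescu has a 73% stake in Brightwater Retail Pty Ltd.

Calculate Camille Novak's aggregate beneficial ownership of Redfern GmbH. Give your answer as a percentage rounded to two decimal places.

Camille reaches Redfern along 3 paths.
Via Quillon → Oakfield: 15% × 25% × 35% = 1.3125%.
Via Oakfield: 64% × 35% = 22.4%.
Direct stake: 49% = 49%.
Total: 1.3125% + 22.4% + 49% = 72.7125%.
Rounded: 72.71%.

72.71%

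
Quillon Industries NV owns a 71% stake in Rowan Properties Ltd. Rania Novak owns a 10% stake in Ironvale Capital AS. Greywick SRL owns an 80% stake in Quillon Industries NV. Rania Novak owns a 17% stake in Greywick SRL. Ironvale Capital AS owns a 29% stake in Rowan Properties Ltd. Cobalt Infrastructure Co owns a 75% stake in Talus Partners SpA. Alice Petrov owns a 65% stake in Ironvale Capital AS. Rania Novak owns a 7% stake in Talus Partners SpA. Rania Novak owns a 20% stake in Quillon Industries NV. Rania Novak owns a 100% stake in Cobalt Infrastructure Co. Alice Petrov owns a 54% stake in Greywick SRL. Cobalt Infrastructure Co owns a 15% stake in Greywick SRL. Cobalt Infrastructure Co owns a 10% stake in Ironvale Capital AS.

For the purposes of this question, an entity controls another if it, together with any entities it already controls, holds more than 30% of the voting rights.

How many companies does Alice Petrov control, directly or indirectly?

Alice holds 65% of Ironvale, so Alice controls Ironvale.
Alice holds 54% of Greywick, so Alice controls Greywick.
Greywick holds 80% of Quillon, so Alice controls Quillon.
Ironvale and Quillon together hold 29% + 71% = 100% of Rowan, so Alice controls Rowan.
No other company's threshold is met.
Alice controls 4 companies.

4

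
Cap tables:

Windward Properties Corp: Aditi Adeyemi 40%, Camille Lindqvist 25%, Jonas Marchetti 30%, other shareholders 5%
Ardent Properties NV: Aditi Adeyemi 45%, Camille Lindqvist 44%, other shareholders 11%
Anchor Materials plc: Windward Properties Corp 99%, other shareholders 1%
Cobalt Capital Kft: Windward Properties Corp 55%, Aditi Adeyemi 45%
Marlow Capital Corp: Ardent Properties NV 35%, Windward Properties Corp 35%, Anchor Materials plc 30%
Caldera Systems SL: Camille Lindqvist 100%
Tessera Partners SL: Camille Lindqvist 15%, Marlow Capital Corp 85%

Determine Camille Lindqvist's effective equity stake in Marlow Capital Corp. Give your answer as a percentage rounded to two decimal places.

Camille reaches Marlow along 3 paths.
Via Ardent: 44% × 35% = 15.4%.
Via Windward: 25% × 35% = 8.75%.
Via Windward → Anchor: 25% × 99% × 30% = 7.425%.
Total: 15.4% + 8.75% + 7.425% = 31.575%.
Rounded: 31.58%.

31.58%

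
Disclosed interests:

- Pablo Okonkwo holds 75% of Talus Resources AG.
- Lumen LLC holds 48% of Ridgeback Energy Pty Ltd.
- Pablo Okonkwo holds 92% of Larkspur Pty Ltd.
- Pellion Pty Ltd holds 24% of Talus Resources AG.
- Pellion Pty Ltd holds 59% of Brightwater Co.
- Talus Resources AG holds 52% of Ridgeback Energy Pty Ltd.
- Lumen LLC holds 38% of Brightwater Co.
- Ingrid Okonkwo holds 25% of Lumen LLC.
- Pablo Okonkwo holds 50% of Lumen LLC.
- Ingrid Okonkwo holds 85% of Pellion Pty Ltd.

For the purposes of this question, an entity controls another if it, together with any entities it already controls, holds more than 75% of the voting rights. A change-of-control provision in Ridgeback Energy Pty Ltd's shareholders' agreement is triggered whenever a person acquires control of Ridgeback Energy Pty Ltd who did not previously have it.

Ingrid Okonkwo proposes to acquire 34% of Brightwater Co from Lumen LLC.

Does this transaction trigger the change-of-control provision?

No

The purchase adds only to Ingrid's holdings (Lumen's stake shrinks), so Ingrid is the only person who could newly come to control Ridgeback.
Ingrid holds 85% of Pellion, so Ingrid controls Pellion.
Neither Ingrid nor any entity Ingrid controls holds any voting interest in Ridgeback.
So before the transaction, Ingrid does not control Ridgeback.
After the purchase, Ingrid holds 34% of Brightwater directly, and Lumen's stake falls to 4%.
Pellion and Ingrid together hold 59% + 34% = 93% of Brightwater, so Ingrid controls Brightwater.
After the transaction, neither Ingrid nor any entity Ingrid controls holds a voting interest in Ridgeback, so Ingrid still does not control it.
No new person acquires control, so the clause is not triggered.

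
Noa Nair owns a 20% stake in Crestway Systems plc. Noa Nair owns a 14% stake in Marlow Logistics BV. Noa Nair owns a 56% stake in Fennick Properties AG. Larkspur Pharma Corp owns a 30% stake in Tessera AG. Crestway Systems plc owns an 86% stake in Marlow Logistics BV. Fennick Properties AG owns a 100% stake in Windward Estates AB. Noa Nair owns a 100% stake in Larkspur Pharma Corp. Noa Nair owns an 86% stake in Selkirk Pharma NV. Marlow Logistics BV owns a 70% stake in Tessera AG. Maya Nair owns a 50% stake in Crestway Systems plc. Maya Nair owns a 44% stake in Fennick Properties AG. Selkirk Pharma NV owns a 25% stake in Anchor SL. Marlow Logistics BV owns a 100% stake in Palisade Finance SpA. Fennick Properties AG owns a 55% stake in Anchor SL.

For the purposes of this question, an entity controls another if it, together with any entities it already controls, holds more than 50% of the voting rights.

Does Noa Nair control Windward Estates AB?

Noa holds 56% of Fennick, so Noa controls Fennick.
Fennick holds 100% of Windward, so Noa controls Windward.

Yes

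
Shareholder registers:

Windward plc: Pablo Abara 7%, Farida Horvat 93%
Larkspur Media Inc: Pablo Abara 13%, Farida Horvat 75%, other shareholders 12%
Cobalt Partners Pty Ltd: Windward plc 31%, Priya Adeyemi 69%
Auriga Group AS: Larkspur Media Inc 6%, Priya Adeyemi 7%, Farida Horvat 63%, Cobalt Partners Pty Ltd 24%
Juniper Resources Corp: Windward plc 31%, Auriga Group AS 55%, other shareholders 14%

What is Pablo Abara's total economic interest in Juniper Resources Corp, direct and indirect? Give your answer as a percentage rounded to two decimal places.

2.89%

Pablo reaches Juniper along 3 paths.
Via Windward: 7% × 31% = 2.17%.
Via Larkspur → Auriga: 13% × 6% × 55% = 0.429%.
Via Windward → Cobalt → Auriga: 7% × 31% × 24% × 55% = 0.28644%.
Total: 2.17% + 0.429% + 0.28644% = 2.88544%.
Rounded: 2.89%.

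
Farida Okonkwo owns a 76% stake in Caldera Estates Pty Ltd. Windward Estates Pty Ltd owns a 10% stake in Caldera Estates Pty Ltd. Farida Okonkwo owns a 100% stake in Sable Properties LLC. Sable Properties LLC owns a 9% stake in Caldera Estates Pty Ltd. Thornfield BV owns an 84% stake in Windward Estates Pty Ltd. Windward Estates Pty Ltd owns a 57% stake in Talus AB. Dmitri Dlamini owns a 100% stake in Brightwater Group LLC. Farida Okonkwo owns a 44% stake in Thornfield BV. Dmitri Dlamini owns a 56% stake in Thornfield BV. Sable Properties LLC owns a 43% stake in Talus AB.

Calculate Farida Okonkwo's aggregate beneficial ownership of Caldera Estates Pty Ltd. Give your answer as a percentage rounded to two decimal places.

88.70%

Farida reaches Caldera along 3 paths.
Via Thornfield → Windward: 44% × 84% × 10% = 3.696%.
Direct stake: 76% = 76%.
Via Sable: 100% × 9% = 9%.
Total: 3.696% + 76% + 9% = 88.696%.
Rounded: 88.70%.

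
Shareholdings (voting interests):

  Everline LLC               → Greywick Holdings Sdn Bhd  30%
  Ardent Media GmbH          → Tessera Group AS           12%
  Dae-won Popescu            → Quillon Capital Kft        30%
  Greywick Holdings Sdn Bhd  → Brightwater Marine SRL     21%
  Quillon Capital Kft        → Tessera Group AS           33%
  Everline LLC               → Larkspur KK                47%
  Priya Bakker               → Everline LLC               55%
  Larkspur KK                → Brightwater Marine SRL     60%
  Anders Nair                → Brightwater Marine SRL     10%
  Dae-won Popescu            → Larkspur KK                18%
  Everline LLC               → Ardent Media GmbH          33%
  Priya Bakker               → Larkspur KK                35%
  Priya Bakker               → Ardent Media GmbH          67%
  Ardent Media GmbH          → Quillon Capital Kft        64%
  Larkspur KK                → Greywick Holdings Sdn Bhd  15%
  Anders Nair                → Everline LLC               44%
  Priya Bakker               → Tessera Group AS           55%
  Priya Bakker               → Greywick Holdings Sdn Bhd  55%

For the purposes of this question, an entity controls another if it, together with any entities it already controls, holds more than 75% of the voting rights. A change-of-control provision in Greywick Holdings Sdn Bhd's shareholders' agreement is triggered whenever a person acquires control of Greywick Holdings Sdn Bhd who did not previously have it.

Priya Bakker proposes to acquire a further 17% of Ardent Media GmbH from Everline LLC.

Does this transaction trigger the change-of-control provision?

No

The purchase adds only to Priya's holdings (Everline's stake shrinks), so Priya is the only person who could newly come to control Greywick.
Priya's largest direct stake is 67% in Ardent, which does not meet the threshold, so Priya controls no company.
In Greywick, Priya's side holds only 55%, not > 75%.
So before the transaction, Priya does not control Greywick.
After the purchase, Priya's direct stake in Ardent rises to 67% + 17% = 84%, and Everline's stake falls to 16%.
Priya holds 84% of Ardent, so Priya controls Ardent.
After the transaction, Priya's side holds 55% of Greywick, not > 75%, so Priya still does not control Greywick.
No new person acquires control, so the clause is not triggered.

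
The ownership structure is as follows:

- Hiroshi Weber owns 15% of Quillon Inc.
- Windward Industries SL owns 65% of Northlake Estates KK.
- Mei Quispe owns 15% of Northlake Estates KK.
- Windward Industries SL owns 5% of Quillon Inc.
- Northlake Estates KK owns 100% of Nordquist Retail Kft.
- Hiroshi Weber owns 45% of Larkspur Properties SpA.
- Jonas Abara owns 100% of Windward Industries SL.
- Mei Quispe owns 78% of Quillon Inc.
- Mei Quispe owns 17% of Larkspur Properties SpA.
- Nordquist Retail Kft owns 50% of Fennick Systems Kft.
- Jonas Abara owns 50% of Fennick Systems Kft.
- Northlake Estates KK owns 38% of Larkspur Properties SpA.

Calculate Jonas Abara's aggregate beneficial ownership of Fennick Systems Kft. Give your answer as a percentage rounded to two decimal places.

82.50%

Jonas reaches Fennick along 2 paths.
Direct stake: 50% = 50%.
Via Windward → Northlake → Nordquist: 100% × 65% × 100% × 50% = 32.5%.
Total: 50% + 32.5% = 82.5%.
Rounded: 82.50%.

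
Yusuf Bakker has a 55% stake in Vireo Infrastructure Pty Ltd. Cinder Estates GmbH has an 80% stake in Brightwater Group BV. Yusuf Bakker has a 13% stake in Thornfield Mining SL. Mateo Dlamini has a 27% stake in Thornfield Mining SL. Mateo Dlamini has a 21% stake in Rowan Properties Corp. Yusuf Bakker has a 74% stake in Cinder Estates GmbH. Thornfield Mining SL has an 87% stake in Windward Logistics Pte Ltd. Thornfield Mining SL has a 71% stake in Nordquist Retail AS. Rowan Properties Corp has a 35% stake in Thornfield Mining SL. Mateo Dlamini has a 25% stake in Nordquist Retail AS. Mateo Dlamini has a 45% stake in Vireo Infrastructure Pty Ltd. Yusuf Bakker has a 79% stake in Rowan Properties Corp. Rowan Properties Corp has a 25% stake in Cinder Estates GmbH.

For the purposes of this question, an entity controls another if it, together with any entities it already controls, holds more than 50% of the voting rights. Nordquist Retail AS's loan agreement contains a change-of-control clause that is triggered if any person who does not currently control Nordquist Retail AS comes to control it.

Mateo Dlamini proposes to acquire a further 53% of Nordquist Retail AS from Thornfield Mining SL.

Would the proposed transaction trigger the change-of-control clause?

Yes

The purchase adds only to Mateo's holdings (Thornfield's stake shrinks), so Mateo is the only person who could newly come to control Nordquist.
Mateo's largest direct stake is 45% in Vireo, which does not meet the threshold, so Mateo controls no company.
In Nordquist, Mateo's side holds only 25%, not > 50%.
So before the transaction, Mateo does not control Nordquist.
After the purchase, Mateo's direct stake in Nordquist rises to 25% + 53% = 78%, and Thornfield's stake falls to 18%.
Mateo holds 78% of Nordquist, so Mateo controls Nordquist.
Mateo did not control Nordquist before and does after, so the clause is triggered.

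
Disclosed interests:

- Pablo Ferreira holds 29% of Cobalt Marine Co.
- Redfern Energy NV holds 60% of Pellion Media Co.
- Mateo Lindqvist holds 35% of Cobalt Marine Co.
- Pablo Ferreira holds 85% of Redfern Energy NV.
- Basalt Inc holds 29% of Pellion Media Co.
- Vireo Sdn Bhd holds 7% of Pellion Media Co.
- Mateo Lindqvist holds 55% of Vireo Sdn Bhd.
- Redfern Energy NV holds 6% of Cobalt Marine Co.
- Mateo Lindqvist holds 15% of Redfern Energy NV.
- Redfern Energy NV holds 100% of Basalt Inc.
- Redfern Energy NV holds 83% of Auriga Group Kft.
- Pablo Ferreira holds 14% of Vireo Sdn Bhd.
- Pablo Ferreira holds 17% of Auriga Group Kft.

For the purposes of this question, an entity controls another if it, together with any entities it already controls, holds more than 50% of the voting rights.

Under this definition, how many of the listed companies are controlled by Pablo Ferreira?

Pablo holds 85% of Redfern, so Pablo controls Redfern.
Redfern holds 100% of Basalt, so Pablo controls Basalt.
Pablo and Redfern together hold 17% + 83% = 100% of Auriga, so Pablo controls Auriga.
Basalt and Redfern together hold 29% + 60% = 89% of Pellion, so Pablo controls Pellion.
No other company's threshold is met.
Pablo controls 4 companies.

4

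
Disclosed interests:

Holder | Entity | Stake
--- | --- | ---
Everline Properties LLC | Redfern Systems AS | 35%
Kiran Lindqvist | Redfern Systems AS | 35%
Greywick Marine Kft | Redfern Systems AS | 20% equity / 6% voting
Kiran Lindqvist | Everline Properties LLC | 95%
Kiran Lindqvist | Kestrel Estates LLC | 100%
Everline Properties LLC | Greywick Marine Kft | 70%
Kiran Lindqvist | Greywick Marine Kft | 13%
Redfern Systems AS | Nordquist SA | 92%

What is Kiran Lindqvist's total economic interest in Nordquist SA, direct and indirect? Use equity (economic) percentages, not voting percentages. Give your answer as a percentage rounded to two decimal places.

77.42%

Kiran reaches Nordquist along 4 paths.
Via Redfern: 35% × 92% = 32.2%.
Via Greywick → Redfern: 13% × 20% × 92% = 2.392%.
Via Everline → Greywick → Redfern: 95% × 70% × 20% × 92% = 12.236%.
Via Everline → Redfern: 95% × 35% × 92% = 30.59%.
Total: 32.2% + 2.392% + 12.236% + 30.59% = 77.418%.
Rounded: 77.42%.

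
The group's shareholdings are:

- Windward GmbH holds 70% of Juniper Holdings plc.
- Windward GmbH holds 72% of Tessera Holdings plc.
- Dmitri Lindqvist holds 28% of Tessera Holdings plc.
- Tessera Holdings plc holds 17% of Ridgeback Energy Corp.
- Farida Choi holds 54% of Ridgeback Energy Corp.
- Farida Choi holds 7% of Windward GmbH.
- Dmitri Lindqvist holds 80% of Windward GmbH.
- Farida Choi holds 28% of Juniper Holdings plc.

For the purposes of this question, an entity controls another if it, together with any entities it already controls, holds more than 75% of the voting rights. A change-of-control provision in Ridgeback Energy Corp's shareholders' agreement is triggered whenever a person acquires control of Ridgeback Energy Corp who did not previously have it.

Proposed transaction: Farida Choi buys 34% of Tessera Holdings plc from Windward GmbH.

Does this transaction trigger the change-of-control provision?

No

The purchase adds only to Farida's holdings (Windward's stake shrinks), so Farida is the only person who could newly come to control Ridgeback.
Farida's largest direct stake is 54% in Ridgeback, which does not meet the threshold, so Farida controls no company.
In Ridgeback, Farida's side holds only 54%, not > 75%.
So before the transaction, Farida does not control Ridgeback.
After the purchase, Farida holds 34% of Tessera directly, and Windward's stake falls to 38%.
Farida's side now holds 34% of Tessera, not > 75%, so Farida still does not control Tessera.
After the transaction, Farida's side holds 54% of Ridgeback, not > 75%, so Farida still does not control Ridgeback.
No new person acquires control, so the clause is not triggered.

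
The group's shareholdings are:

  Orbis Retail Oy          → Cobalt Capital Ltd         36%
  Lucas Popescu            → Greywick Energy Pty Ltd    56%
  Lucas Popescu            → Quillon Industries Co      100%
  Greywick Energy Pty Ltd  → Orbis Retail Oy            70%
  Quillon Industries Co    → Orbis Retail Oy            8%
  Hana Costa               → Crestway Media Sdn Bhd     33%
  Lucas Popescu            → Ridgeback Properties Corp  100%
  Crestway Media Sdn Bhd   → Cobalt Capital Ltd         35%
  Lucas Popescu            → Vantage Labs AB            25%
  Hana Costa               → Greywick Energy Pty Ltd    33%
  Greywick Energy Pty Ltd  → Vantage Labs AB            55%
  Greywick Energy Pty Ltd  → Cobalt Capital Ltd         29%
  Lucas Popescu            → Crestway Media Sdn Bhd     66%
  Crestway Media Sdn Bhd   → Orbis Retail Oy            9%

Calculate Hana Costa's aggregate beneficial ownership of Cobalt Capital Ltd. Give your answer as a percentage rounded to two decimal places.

Hana reaches Cobalt along 4 paths.
Via Greywick → Orbis: 33% × 70% × 36% = 8.316%.
Via Crestway → Orbis: 33% × 9% × 36% = 1.0692%.
Via Crestway: 33% × 35% = 11.55%.
Via Greywick: 33% × 29% = 9.57%.
Total: 8.316% + 1.0692% + 11.55% + 9.57% = 30.5052%.
Rounded: 30.51%.

30.51%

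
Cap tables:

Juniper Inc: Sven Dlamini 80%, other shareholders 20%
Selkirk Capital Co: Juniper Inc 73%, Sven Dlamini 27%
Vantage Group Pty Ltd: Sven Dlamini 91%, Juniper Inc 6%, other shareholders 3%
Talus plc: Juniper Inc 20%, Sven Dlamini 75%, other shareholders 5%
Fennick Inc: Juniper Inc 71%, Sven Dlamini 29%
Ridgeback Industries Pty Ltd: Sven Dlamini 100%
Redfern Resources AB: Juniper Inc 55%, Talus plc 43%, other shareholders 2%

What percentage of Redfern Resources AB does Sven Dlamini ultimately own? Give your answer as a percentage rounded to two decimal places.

Sven reaches Redfern along 3 paths.
Via Juniper: 80% × 55% = 44%.
Via Juniper → Talus: 80% × 20% × 43% = 6.88%.
Via Talus: 75% × 43% = 32.25%.
Total: 44% + 6.88% + 32.25% = 83.13%.

83.13%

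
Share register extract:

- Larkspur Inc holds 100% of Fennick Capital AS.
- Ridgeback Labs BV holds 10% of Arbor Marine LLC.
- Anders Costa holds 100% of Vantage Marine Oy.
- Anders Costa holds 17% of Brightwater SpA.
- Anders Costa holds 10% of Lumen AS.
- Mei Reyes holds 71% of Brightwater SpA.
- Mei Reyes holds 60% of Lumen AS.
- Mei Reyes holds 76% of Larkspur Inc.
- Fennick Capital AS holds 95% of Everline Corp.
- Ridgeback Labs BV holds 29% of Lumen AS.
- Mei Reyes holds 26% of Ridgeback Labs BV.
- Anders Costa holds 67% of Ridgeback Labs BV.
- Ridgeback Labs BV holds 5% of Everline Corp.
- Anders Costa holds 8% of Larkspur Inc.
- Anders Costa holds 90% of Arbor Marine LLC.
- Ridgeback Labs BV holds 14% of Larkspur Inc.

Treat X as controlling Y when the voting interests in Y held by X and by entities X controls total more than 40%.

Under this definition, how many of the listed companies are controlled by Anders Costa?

3

Anders holds 67% of Ridgeback, so Anders controls Ridgeback.
Anders holds 100% of Vantage, so Anders controls Vantage.
Ridgeback and Anders together hold 10% + 90% = 100% of Arbor, so Anders controls Arbor.
No other company's threshold is met.
Anders controls 3 companies.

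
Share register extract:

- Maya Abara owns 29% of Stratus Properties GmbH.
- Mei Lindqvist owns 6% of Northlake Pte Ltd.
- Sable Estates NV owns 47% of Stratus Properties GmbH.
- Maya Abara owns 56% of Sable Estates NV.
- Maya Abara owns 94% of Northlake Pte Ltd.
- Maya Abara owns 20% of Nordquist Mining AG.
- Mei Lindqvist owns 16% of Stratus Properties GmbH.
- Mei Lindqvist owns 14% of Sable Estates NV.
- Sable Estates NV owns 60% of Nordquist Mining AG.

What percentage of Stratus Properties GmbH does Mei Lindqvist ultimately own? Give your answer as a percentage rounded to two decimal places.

Mei reaches Stratus along 2 paths.
Via Sable: 14% × 47% = 6.58%.
Direct stake: 16% = 16%.
Total: 6.58% + 16% = 22.58%.

22.58%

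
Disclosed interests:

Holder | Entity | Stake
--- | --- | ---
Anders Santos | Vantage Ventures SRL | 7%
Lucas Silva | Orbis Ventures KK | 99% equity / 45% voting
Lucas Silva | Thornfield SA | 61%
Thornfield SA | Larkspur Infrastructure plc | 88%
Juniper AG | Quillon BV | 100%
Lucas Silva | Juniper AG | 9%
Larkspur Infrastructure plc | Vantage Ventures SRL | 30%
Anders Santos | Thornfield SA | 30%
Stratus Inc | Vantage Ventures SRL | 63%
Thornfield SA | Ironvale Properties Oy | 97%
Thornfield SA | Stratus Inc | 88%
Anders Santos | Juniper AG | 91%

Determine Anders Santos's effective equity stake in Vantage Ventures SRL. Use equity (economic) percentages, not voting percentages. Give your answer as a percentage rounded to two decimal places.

Anders reaches Vantage along 3 paths.
Via Thornfield → Larkspur: 30% × 88% × 30% = 7.92%.
Via Thornfield → Stratus: 30% × 88% × 63% = 16.632%.
Direct stake: 7% = 7%.
Total: 7.92% + 16.632% + 7% = 31.552%.
Rounded: 31.55%.

31.55%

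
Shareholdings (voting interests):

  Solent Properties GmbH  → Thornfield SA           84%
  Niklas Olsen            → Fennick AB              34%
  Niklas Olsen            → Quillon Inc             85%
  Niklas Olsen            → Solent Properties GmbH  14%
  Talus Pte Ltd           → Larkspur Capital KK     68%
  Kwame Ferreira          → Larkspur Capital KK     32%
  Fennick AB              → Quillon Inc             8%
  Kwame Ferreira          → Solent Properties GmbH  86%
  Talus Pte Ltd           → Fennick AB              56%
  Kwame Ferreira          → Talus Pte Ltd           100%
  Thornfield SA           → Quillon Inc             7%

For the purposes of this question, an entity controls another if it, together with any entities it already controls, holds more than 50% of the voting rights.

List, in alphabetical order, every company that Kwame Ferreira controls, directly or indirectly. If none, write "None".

Fennick AB, Larkspur Capital KK, Solent Properties GmbH, Talus Pte Ltd, Thornfield SA

Kwame holds 86% of Solent, so Kwame controls Solent.
Kwame holds 100% of Talus, so Kwame controls Talus.
Solent holds 84% of Thornfield, so Kwame controls Thornfield.
Talus and Kwame together hold 68% + 32% = 100% of Larkspur, so Kwame controls Larkspur.
Talus holds 56% of Fennick, so Kwame controls Fennick.
No other company's threshold is met.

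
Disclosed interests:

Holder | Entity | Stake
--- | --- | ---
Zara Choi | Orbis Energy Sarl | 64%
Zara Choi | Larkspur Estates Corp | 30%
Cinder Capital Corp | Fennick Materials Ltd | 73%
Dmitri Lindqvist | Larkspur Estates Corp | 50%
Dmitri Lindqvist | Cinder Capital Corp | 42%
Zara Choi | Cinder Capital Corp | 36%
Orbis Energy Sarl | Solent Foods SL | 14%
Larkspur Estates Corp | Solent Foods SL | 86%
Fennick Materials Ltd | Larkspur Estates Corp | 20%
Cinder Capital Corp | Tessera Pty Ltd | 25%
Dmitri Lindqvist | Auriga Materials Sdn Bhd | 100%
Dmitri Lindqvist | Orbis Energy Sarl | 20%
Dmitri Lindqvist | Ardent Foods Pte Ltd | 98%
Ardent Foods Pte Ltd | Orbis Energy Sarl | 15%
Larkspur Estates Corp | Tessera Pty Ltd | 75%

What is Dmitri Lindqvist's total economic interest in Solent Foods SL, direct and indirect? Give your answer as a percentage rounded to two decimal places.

Dmitri reaches Solent along 4 paths.
Via Orbis: 20% × 14% = 2.8%.
Via Ardent → Orbis: 98% × 15% × 14% = 2.058%.
Via Cinder → Fennick → Larkspur: 42% × 73% × 20% × 86% = 5.27352%.
Via Larkspur: 50% × 86% = 43%.
Total: 2.8% + 2.058% + 5.27352% + 43% = 53.13152%.
Rounded: 53.13%.

53.13%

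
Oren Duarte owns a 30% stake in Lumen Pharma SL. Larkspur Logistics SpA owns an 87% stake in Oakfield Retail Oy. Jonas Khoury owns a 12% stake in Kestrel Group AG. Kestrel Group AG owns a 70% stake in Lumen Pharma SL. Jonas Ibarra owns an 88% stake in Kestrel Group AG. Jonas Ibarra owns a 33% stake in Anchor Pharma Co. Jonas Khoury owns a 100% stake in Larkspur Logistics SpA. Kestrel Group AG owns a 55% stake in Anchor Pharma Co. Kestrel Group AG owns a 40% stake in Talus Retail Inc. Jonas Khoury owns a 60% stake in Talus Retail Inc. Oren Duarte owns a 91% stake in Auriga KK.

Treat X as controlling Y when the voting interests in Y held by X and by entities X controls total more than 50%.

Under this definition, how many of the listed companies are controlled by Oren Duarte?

Oren holds 91% of Auriga, so Oren controls Auriga.
No other company's threshold is met.
Oren controls 1 company.

1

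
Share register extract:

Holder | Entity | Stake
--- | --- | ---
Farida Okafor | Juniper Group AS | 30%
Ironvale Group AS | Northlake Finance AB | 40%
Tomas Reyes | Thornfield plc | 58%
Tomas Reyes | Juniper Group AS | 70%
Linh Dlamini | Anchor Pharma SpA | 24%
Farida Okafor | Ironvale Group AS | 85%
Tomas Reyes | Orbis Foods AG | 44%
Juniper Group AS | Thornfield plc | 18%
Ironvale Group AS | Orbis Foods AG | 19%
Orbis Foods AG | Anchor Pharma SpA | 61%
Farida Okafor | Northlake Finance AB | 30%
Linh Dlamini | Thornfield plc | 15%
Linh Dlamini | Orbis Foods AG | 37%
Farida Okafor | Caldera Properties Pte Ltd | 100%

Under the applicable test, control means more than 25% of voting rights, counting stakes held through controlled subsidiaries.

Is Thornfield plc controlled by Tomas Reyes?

Tomas holds 70% of Juniper, so Tomas controls Juniper.
Tomas and Juniper together hold 58% + 18% = 76% of Thornfield, so Tomas controls Thornfield.

Yes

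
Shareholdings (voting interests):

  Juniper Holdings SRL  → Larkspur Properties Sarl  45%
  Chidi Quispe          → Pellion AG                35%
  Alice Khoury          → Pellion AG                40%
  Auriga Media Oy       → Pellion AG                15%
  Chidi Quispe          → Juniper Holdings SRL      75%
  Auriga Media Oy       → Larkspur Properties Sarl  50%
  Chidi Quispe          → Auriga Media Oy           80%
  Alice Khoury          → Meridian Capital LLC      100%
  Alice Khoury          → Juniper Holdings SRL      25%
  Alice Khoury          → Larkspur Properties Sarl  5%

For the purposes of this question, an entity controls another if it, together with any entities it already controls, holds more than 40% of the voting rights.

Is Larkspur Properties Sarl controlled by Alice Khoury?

No

Alice holds 100% of Meridian, so Alice controls Meridian.
In Larkspur, Alice's side holds only 5%, not > 40%.
So Alice does not control Larkspur.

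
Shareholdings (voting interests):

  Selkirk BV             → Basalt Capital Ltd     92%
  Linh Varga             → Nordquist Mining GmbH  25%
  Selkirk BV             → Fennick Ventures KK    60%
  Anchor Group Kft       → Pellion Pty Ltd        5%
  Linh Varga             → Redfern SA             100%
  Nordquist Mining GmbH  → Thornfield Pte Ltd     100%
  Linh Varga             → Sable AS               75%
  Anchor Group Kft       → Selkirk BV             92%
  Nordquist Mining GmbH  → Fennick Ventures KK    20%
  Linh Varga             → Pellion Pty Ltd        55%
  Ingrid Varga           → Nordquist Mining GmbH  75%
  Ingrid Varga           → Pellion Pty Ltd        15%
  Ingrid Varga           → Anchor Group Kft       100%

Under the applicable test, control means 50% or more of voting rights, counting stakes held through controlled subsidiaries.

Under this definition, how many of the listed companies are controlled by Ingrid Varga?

Ingrid holds 75% of Nordquist, so Ingrid controls Nordquist.
Ingrid holds 100% of Anchor, so Ingrid controls Anchor.
Nordquist holds 100% of Thornfield, so Ingrid controls Thornfield.
Anchor holds 92% of Selkirk, so Ingrid controls Selkirk.
Nordquist and Selkirk together hold 20% + 60% = 80% of Fennick, so Ingrid controls Fennick.
Selkirk holds 92% of Basalt, so Ingrid controls Basalt.
No other company's threshold is met.
Ingrid controls 6 companies.

6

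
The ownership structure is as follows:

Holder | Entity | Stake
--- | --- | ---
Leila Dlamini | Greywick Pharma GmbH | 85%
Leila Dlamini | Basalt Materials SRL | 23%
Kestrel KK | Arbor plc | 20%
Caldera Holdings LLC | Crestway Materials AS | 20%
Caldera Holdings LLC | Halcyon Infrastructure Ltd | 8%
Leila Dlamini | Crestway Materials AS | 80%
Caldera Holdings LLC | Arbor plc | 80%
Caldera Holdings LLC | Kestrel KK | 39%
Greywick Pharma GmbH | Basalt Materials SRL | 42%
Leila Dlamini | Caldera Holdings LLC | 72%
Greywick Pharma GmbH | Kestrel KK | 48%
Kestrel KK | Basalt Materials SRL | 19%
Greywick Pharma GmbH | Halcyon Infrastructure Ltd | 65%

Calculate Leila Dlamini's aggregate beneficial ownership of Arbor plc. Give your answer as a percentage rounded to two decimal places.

Leila reaches Arbor along 3 paths.
Via Greywick → Kestrel: 85% × 48% × 20% = 8.16%.
Via Caldera → Kestrel: 72% × 39% × 20% = 5.616%.
Via Caldera: 72% × 80% = 57.6%.
Total: 8.16% + 5.616% + 57.6% = 71.376%.
Rounded: 71.38%.

71.38%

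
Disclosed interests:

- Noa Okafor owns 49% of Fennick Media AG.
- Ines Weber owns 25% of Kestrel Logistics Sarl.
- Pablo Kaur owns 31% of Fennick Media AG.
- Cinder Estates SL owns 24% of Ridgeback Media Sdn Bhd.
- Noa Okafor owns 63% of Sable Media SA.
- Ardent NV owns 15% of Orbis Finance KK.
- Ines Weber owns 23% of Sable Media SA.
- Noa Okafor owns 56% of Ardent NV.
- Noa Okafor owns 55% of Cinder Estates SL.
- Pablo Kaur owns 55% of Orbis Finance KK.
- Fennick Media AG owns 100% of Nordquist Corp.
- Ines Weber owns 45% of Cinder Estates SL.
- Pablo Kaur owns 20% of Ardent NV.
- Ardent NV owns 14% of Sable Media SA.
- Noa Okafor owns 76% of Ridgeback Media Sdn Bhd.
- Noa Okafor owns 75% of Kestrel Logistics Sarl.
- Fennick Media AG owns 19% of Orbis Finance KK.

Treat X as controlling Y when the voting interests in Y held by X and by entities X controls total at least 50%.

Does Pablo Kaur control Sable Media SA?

Pablo holds 55% of Orbis, so Pablo controls Orbis.
Neither Pablo nor any entity Pablo controls holds any voting interest in Sable.
So Pablo does not control Sable.

No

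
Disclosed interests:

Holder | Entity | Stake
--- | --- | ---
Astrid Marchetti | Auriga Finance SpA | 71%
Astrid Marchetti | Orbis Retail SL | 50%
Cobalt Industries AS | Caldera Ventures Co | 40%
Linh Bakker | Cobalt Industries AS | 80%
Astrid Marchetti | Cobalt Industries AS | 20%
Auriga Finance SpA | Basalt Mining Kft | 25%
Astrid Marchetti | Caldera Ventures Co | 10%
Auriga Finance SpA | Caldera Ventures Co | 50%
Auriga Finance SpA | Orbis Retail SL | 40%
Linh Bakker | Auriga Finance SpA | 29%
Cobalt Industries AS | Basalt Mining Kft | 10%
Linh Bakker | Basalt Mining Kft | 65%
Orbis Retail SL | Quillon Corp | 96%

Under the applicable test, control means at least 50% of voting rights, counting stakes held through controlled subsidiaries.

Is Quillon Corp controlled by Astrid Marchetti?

Astrid holds 71% of Auriga, so Astrid controls Auriga.
Astrid and Auriga together hold 50% + 40% = 90% of Orbis, so Astrid controls Orbis.
Orbis holds 96% of Quillon, so Astrid controls Quillon.

Yes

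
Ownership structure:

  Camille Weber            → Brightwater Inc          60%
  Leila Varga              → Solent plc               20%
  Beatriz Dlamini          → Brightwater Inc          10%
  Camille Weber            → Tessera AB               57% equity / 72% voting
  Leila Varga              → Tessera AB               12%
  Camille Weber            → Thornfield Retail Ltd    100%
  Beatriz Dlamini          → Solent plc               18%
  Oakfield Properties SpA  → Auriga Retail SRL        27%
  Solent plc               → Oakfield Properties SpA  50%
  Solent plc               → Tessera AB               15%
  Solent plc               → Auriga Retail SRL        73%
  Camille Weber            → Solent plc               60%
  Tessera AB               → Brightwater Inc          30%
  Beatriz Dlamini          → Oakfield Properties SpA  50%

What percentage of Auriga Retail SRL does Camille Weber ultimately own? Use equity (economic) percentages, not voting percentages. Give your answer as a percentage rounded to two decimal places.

Camille reaches Auriga along 2 paths.
Via Solent: 60% × 73% = 43.8%.
Via Solent → Oakfield: 60% × 50% × 27% = 8.1%.
Total: 43.8% + 8.1% = 51.9%.
Rounded: 51.90%.

51.90%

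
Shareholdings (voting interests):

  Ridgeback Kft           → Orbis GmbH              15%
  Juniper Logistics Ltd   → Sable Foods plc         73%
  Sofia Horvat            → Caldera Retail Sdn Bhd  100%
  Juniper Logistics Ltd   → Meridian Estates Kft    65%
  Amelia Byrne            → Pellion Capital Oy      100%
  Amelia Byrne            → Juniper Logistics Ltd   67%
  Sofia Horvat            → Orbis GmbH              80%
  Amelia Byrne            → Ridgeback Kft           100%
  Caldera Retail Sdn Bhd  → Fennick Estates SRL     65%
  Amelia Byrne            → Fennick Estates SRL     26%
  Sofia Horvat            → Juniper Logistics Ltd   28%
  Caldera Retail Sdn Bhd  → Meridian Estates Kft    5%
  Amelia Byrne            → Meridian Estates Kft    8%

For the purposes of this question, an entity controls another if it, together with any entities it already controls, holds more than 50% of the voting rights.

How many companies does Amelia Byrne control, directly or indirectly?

Amelia holds 67% of Juniper, so Amelia controls Juniper.
Amelia holds 100% of Pellion, so Amelia controls Pellion.
Amelia holds 100% of Ridgeback, so Amelia controls Ridgeback.
Juniper and Amelia together hold 65% + 8% = 73% of Meridian, so Amelia controls Meridian.
Juniper holds 73% of Sable, so Amelia controls Sable.
No other company's threshold is met.
Amelia controls 5 companies.

5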